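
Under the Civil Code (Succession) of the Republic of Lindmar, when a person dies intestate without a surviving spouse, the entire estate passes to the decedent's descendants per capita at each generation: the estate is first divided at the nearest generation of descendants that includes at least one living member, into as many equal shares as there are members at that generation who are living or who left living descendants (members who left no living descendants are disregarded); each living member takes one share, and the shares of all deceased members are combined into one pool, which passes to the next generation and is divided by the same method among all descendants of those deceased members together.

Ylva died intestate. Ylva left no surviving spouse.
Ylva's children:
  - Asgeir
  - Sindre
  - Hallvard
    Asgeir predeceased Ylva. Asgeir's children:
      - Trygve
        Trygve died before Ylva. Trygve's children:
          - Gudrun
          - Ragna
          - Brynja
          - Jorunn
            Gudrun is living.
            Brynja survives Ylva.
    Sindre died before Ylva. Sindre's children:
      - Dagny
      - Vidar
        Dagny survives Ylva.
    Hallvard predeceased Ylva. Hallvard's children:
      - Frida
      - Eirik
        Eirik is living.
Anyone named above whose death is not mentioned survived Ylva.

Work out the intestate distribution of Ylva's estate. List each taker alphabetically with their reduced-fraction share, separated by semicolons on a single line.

There is no surviving spouse, so the entire estate passes to Ylva's descendants per capita at each generation.
No one at generation 1 (Asgeir, Sindre, Hallvard) is living; moving to the next generation.
At generation 2 (Trygve, Dagny, Vidar, Frida, Eirik) there are 5 shares of (1)/5 = 1/5 each.
Living: Dagny, Vidar, Frida, and Eirik — each takes 1/5.
Deceased: Trygve. That 1/5 share is carried to generation 3.
At generation 3 (Gudrun, Ragna, Brynja, Jorunn) there are 4 shares of (1/5)/4 = 1/20 each.
Living: Gudrun, Ragna, Brynja, and Jorunn — each takes 1/20.

Brynja 1/20; Dagny 1/5; Eirik 1/5; Frida 1/5; Gudrun 1/20; Jorunn 1/20; Ragna 1/20; Vidar 1/5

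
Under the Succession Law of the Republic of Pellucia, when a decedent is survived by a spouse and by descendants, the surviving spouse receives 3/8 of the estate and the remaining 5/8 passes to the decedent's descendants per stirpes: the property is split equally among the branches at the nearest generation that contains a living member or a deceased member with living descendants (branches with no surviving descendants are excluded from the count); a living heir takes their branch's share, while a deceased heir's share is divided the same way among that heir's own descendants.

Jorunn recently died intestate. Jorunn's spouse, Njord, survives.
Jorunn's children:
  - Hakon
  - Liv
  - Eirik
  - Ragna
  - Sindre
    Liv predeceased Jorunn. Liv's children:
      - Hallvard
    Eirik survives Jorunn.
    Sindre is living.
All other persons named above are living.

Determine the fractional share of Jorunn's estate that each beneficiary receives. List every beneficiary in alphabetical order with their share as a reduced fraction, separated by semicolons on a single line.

Eirik 1/8; Hakon 1/8; Hallvard 1/8; Njord 3/8; Ragna 1/8; Sindre 1/8

Njord, as surviving spouse, takes 3/8.
The remaining 5/8 passes to Jorunn's descendants per stirpes.
The 5/8 is divided into 5 equal shares of 1/8 among Hakon, Liv, Eirik, Ragna, Sindre.
Hakon is living and takes 1/8.
Liv predeceased; the 1/8 allotted to Liv's branch passes to Liv's issue by representation.
Hallvard is the sole taker at this level and receives the full 1/8.
Eirik is living and takes 1/8.
Ragna is living and takes 1/8.
Sindre is living and takes 1/8.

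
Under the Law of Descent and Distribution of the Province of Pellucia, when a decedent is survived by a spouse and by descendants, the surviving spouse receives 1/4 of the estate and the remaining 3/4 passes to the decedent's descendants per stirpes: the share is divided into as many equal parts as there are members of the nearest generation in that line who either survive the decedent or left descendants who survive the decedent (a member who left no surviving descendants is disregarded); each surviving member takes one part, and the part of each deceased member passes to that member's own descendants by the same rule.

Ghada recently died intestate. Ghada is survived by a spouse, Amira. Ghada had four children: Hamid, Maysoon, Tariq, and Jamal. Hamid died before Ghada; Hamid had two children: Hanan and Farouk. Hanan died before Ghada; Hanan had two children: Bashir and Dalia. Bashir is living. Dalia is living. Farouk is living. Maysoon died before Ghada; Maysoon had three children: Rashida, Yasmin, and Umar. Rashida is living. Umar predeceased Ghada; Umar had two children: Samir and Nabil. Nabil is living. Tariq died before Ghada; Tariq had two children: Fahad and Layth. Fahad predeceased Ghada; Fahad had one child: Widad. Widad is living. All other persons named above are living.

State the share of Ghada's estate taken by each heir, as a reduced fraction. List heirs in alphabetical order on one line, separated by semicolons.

Amira, as surviving spouse, takes 1/4.
The remaining 3/4 passes to Ghada's descendants per stirpes.
The 3/4 is divided into 4 equal shares of 3/16 among Hamid, Maysoon, Tariq, Jamal.
Hamid predeceased; the 3/16 allotted to Hamid's branch passes to Hamid's issue by representation.
The 3/16 is divided into 2 equal shares of 3/32 among Hanan, Farouk.
Hanan predeceased; the 3/32 allotted to Hanan's branch passes to Hanan's issue by representation.
The 3/32 is divided into 2 equal shares of 3/64 among Bashir, Dalia.
Bashir is living and takes 3/64.
Dalia is living and takes 3/64.
Farouk is living and takes 3/32.
Maysoon predeceased; the 3/16 allotted to Maysoon's branch passes to Maysoon's issue by representation.
The 3/16 is divided into 3 equal shares of 1/16 among Rashida, Yasmin, Umar.
Rashida is living and takes 1/16.
Yasmin is living and takes 1/16.
Umar predeceased; the 1/16 allotted to Umar's branch passes to Umar's issue by representation.
The 1/16 is divided into 2 equal shares of 1/32 among Samir, Nabil.
Samir is living and takes 1/32.
Nabil is living and takes 1/32.
Tariq predeceased; the 3/16 allotted to Tariq's branch passes to Tariq's issue by representation.
The 3/16 is divided into 2 equal shares of 3/32 among Fahad, Layth.
Fahad predeceased; the 3/32 allotted to Fahad's branch passes to Fahad's issue by representation.
Widad is the sole taker at this level and receives the full 3/32.
Layth is living and takes 3/32.
Jamal is living and takes 3/16.

Amira 1/4; Bashir 3/64; Dalia 3/64; Farouk 3/32; Jamal 3/16; Layth 3/32; Nabil 1/32; Rashida 1/16; Samir 1/32; Widad 3/32; Yasmin 1/16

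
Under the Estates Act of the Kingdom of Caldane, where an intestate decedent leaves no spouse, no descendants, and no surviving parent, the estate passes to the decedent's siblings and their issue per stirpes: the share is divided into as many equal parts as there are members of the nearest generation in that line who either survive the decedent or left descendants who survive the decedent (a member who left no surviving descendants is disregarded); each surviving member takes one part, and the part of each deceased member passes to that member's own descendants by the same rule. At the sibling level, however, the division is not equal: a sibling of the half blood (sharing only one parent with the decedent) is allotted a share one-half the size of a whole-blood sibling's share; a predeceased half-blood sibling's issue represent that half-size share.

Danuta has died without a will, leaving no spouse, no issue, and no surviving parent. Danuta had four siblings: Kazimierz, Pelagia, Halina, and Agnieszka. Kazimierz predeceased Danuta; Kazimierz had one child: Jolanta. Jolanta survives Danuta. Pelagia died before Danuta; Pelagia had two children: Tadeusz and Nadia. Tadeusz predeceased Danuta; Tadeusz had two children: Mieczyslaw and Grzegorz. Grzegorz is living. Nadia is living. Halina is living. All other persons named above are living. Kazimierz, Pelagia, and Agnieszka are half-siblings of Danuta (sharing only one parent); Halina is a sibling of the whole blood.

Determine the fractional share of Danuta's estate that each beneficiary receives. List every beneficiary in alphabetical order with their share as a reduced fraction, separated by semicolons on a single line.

Agnieszka 1/5; Grzegorz 1/20; Halina 2/5; Jolanta 1/5; Mieczyslaw 1/20; Nadia 1/10

No spouse, descendants, or parent survives, so the estate passes to Danuta's siblings per stirpes.
Half-blood siblings count for one-half the weight of whole-blood siblings at the initial division.
Dividing 1 in proportion to weights (total weight 5/2): Kazimierz (weight 1/2) → 1/5; Pelagia (weight 1/2) → 1/5; Halina (weight 1) → 2/5; Agnieszka (weight 1/2) → 1/5.
Kazimierz predeceased; the 1/5 allotted to Kazimierz's branch passes to Kazimierz's issue by representation.
Jolanta is the sole taker at this level and receives the full 1/5.
Pelagia predeceased; the 1/5 allotted to Pelagia's branch passes to Pelagia's issue by representation.
The 1/5 is divided into 2 equal shares of 1/10 among Tadeusz, Nadia.
Tadeusz predeceased; the 1/10 allotted to Tadeusz's branch passes to Tadeusz's issue by representation.
The 1/10 is divided into 2 equal shares of 1/20 among Mieczyslaw, Grzegorz.
Mieczyslaw is living and takes 1/20.
Grzegorz is living and takes 1/20.
Nadia is living and takes 1/10.
Halina is living and takes 2/5.
Agnieszka is living and takes 1/5.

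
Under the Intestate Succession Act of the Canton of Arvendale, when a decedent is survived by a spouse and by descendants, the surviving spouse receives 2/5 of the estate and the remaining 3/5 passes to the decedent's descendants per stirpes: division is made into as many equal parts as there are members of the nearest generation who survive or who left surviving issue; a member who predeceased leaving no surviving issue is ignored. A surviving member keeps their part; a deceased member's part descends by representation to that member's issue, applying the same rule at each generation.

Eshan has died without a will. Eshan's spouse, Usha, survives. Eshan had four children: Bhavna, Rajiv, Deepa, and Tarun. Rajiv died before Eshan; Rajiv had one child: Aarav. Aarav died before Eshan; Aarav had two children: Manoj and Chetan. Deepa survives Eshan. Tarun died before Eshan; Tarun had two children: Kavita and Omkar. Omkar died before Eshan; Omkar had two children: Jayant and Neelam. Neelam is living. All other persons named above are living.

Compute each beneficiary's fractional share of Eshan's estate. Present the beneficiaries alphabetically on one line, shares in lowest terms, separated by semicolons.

Bhavna 3/20; Chetan 3/40; Deepa 3/20; Jayant 3/80; Kavita 3/40; Manoj 3/40; Neelam 3/80; Usha 2/5

Usha, as surviving spouse, takes 2/5.
The remaining 3/5 passes to Eshan's descendants per stirpes.
The 3/5 is divided into 4 equal shares of 3/20 among Bhavna, Rajiv, Deepa, Tarun.
Bhavna is living and takes 3/20.
Rajiv predeceased; the 3/20 allotted to Rajiv's branch passes to Rajiv's issue by representation.
Aarav's line is the sole branch at this level, so the full 3/20 passes to Aarav's issue by representation.
The 3/20 is divided into 2 equal shares of 3/40 among Manoj, Chetan.
Manoj is living and takes 3/40.
Chetan is living and takes 3/40.
Deepa is living and takes 3/20.
Tarun predeceased; the 3/20 allotted to Tarun's branch passes to Tarun's issue by representation.
The 3/20 is divided into 2 equal shares of 3/40 among Kavita, Omkar.
Kavita is living and takes 3/40.
Omkar predeceased; the 3/40 allotted to Omkar's branch passes to Omkar's issue by representation.
The 3/40 is divided into 2 equal shares of 3/80 among Jayant, Neelam.
Jayant is living and takes 3/80.
Neelam is living and takes 3/80.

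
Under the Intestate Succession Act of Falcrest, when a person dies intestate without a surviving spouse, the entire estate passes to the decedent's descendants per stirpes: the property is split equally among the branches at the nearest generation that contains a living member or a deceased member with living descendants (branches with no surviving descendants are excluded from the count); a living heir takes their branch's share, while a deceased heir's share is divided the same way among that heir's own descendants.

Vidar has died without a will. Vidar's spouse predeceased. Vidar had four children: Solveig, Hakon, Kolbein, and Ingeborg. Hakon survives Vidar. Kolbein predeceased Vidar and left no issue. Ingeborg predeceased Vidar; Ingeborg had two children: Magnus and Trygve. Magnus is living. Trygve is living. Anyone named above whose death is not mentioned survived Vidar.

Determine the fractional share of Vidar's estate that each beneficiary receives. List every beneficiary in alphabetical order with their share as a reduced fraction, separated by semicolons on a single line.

There is no surviving spouse, so the entire estate passes to Vidar's descendants per stirpes.
Kolbein left no surviving issue, so that branch lapses and is disregarded.
The estate is divided into 3 equal shares of 1/3 among Solveig, Hakon, Ingeborg.
Solveig is living and takes 1/3.
Hakon is living and takes 1/3.
Ingeborg predeceased; the 1/3 allotted to Ingeborg's branch passes to Ingeborg's issue by representation.
The 1/3 is divided into 2 equal shares of 1/6 among Magnus, Trygve.
Magnus is living and takes 1/6.
Trygve is living and takes 1/6.

Hakon 1/3; Magnus 1/6; Solveig 1/3; Trygve 1/6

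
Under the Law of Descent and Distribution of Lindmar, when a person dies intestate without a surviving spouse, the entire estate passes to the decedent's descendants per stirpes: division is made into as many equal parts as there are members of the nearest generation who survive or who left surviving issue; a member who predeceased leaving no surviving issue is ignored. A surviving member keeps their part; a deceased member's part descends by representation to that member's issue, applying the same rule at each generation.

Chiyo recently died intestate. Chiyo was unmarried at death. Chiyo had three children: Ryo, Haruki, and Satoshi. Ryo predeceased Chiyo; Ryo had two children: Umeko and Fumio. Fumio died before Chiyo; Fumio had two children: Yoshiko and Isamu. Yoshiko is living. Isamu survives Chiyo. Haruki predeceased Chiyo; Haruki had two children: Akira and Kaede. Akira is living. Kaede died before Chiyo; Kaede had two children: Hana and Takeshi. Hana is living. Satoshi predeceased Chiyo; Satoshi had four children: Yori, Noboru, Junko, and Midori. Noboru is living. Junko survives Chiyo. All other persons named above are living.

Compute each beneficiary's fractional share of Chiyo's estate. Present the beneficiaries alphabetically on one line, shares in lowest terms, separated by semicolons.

There is no surviving spouse, so the entire estate passes to Chiyo's descendants per stirpes.
The estate is divided into 3 equal shares of 1/3 among Ryo, Haruki, Satoshi.
Ryo predeceased; the 1/3 allotted to Ryo's branch passes to Ryo's issue by representation.
The 1/3 is divided into 2 equal shares of 1/6 among Umeko, Fumio.
Umeko is living and takes 1/6.
Fumio predeceased; the 1/6 allotted to Fumio's branch passes to Fumio's issue by representation.
The 1/6 is divided into 2 equal shares of 1/12 among Yoshiko, Isamu.
Yoshiko is living and takes 1/12.
Isamu is living and takes 1/12.
Haruki predeceased; the 1/3 allotted to Haruki's branch passes to Haruki's issue by representation.
The 1/3 is divided into 2 equal shares of 1/6 among Akira, Kaede.
Akira is living and takes 1/6.
Kaede predeceased; the 1/6 allotted to Kaede's branch passes to Kaede's issue by representation.
The 1/6 is divided into 2 equal shares of 1/12 among Hana, Takeshi.
Hana is living and takes 1/12.
Takeshi is living and takes 1/12.
Satoshi predeceased; the 1/3 allotted to Satoshi's branch passes to Satoshi's issue by representation.
The 1/3 is divided into 4 equal shares of 1/12 among Yori, Noboru, Junko, Midori.
Yori is living and takes 1/12.
Noboru is living and takes 1/12.
Junko is living and takes 1/12.
Midori is living and takes 1/12.

Akira 1/6; Hana 1/12; Isamu 1/12; Junko 1/12; Midori 1/12; Noboru 1/12; Takeshi 1/12; Umeko 1/6; Yori 1/12; Yoshiko 1/12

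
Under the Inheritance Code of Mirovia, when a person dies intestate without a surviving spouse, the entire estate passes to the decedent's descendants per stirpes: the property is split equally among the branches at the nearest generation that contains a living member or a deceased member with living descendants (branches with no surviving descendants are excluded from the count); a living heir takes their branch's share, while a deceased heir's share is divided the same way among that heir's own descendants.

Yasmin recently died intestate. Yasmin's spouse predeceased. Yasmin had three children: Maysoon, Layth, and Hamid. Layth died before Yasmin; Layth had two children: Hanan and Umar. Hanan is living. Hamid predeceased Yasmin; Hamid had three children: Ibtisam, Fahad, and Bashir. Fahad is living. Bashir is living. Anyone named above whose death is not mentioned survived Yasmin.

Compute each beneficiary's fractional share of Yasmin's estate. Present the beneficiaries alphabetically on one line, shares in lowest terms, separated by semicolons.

Bashir 1/9; Fahad 1/9; Hanan 1/6; Ibtisam 1/9; Maysoon 1/3; Umar 1/6

There is no surviving spouse, so the entire estate passes to Yasmin's descendants per stirpes.
The estate is divided into 3 equal shares of 1/3 among Maysoon, Layth, Hamid.
Maysoon is living and takes 1/3.
Layth predeceased; the 1/3 allotted to Layth's branch passes to Layth's issue by representation.
The 1/3 is divided into 2 equal shares of 1/6 among Hanan, Umar.
Hanan is living and takes 1/6.
Umar is living and takes 1/6.
Hamid predeceased; the 1/3 allotted to Hamid's branch passes to Hamid's issue by representation.
The 1/3 is divided into 3 equal shares of 1/9 among Ibtisam, Fahad, Bashir.
Ibtisam is living and takes 1/9.
Fahad is living and takes 1/9.
Bashir is living and takes 1/9.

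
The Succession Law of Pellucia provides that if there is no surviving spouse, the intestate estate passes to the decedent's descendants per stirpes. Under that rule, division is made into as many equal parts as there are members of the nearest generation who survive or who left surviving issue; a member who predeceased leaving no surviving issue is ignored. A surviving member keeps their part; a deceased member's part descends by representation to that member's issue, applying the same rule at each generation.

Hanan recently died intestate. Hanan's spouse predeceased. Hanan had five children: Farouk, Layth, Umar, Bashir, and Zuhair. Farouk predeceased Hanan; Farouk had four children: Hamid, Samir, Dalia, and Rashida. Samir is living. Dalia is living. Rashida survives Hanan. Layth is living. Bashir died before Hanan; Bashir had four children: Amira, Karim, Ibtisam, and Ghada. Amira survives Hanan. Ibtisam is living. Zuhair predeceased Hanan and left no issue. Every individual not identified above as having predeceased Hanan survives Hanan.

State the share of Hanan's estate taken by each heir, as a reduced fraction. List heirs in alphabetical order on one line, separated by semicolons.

Amira 1/16; Dalia 1/16; Ghada 1/16; Hamid 1/16; Ibtisam 1/16; Karim 1/16; Layth 1/4; Rashida 1/16; Samir 1/16; Umar 1/4

There is no surviving spouse, so the entire estate passes to Hanan's descendants per stirpes.
Zuhair left no surviving issue, so that branch lapses and is disregarded.
The estate is divided into 4 equal shares of 1/4 among Farouk, Layth, Umar, Bashir.
Farouk predeceased; the 1/4 allotted to Farouk's branch passes to Farouk's issue by representation.
The 1/4 is divided into 4 equal shares of 1/16 among Hamid, Samir, Dalia, Rashida.
Hamid is living and takes 1/16.
Samir is living and takes 1/16.
Dalia is living and takes 1/16.
Rashida is living and takes 1/16.
Layth is living and takes 1/4.
Umar is living and takes 1/4.
Bashir predeceased; the 1/4 allotted to Bashir's branch passes to Bashir's issue by representation.
The 1/4 is divided into 4 equal shares of 1/16 among Amira, Karim, Ibtisam, Ghada.
Amira is living and takes 1/16.
Karim is living and takes 1/16.
Ibtisam is living and takes 1/16.
Ghada is living and takes 1/16.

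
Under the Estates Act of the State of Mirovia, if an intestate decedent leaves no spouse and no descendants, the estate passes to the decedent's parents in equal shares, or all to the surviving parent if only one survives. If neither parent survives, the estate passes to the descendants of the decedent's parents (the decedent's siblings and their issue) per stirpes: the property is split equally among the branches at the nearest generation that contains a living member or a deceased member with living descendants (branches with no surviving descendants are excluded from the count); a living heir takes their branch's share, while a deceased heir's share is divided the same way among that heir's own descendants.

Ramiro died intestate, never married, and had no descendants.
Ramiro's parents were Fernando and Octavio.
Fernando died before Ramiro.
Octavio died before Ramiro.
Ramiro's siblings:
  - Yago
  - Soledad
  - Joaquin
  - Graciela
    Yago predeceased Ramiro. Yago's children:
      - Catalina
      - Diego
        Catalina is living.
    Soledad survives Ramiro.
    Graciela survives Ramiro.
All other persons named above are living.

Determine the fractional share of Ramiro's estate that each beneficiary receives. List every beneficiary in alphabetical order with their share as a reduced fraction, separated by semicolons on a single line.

Neither parent survives and there are no descendants, so the estate passes to Ramiro's siblings and their issue per stirpes.
The estate is divided into 4 equal shares of 1/4 among Yago, Soledad, Joaquin, Graciela.
Yago predeceased; the 1/4 allotted to Yago's branch passes to Yago's issue by representation.
The 1/4 is divided into 2 equal shares of 1/8 among Catalina, Diego.
Catalina is living and takes 1/8.
Diego is living and takes 1/8.
Soledad is living and takes 1/4.
Joaquin is living and takes 1/4.
Graciela is living and takes 1/4.

Catalina 1/8; Diego 1/8; Graciela 1/4; Joaquin 1/4; Soledad 1/4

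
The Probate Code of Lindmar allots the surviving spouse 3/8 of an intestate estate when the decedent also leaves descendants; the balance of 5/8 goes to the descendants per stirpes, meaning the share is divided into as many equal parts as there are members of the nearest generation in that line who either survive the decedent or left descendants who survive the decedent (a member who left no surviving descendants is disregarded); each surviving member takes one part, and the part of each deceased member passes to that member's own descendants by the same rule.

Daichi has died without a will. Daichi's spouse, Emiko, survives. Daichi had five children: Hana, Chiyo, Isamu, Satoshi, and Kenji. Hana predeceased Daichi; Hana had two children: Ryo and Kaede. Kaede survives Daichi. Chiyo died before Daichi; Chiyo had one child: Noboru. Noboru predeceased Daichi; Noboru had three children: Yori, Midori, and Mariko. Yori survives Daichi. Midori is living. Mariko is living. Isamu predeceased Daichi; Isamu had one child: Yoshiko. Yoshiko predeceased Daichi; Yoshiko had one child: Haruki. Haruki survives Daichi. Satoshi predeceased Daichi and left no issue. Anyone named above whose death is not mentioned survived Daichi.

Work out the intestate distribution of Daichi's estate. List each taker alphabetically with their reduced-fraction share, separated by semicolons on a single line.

Emiko, as surviving spouse, takes 3/8.
The remaining 5/8 passes to Daichi's descendants per stirpes.
Satoshi left no surviving issue, so that branch lapses and is disregarded.
The 5/8 is divided into 4 equal shares of 5/32 among Hana, Chiyo, Isamu, Kenji.
Hana predeceased; the 5/32 allotted to Hana's branch passes to Hana's issue by representation.
The 5/32 is divided into 2 equal shares of 5/64 among Ryo, Kaede.
Ryo is living and takes 5/64.
Kaede is living and takes 5/64.
Chiyo predeceased; the 5/32 allotted to Chiyo's branch passes to Chiyo's issue by representation.
Noboru's line is the sole branch at this level, so the full 5/32 passes to Noboru's issue by representation.
The 5/32 is divided into 3 equal shares of 5/96 among Yori, Midori, Mariko.
Yori is living and takes 5/96.
Midori is living and takes 5/96.
Mariko is living and takes 5/96.
Isamu predeceased; the 5/32 allotted to Isamu's branch passes to Isamu's issue by representation.
Yoshiko's line is the sole branch at this level, so the full 5/32 passes to Yoshiko's issue by representation.
Haruki is the sole taker at this level and receives the full 5/32.
Kenji is living and takes 5/32.

Emiko 3/8; Haruki 5/32; Kaede 5/64; Kenji 5/32; Mariko 5/96; Midori 5/96; Ryo 5/64; Yori 5/96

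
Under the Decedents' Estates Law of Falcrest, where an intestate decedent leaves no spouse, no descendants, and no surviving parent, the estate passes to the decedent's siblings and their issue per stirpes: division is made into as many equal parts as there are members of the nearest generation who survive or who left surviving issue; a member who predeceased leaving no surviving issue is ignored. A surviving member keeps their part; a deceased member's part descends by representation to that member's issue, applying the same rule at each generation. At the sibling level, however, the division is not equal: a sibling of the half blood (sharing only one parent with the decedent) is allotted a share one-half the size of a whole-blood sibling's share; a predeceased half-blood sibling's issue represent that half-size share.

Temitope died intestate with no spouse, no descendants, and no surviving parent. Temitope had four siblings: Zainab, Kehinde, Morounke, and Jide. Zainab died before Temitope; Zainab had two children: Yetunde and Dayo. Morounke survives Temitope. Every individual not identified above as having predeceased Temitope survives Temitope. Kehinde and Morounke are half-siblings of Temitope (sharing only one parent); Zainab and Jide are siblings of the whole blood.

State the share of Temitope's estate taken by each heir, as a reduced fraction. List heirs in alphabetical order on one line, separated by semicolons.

Dayo 1/6; Jide 1/3; Kehinde 1/6; Morounke 1/6; Yetunde 1/6

No spouse, descendants, or parent survives, so the estate passes to Temitope's siblings per stirpes.
Half-blood siblings count for one-half the weight of whole-blood siblings at the initial division.
Dividing 1 in proportion to weights (total weight 3): Zainab (weight 1) → 1/3; Kehinde (weight 1/2) → 1/6; Morounke (weight 1/2) → 1/6; Jide (weight 1) → 1/3.
Zainab predeceased; the 1/3 allotted to Zainab's branch passes to Zainab's issue by representation.
The 1/3 is divided into 2 equal shares of 1/6 among Yetunde, Dayo.
Yetunde is living and takes 1/6.
Dayo is living and takes 1/6.
Kehinde is living and takes 1/6.
Morounke is living and takes 1/6.
Jide is living and takes 1/3.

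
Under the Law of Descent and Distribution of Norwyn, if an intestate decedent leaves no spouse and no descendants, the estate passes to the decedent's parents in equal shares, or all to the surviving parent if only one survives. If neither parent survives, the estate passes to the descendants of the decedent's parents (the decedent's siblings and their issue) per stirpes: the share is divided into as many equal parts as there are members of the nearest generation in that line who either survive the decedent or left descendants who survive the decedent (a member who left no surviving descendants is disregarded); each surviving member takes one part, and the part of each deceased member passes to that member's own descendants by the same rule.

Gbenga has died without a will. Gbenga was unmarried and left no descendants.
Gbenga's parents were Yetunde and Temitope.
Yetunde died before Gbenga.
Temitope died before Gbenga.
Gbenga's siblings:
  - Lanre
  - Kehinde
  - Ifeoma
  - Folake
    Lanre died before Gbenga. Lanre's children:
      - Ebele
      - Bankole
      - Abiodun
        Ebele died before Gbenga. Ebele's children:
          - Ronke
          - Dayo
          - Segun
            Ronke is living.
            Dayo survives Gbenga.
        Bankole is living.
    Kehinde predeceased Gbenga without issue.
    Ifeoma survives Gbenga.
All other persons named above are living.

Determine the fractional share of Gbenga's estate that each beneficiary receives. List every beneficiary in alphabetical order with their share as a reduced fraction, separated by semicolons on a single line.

Abiodun 1/9; Bankole 1/9; Dayo 1/27; Folake 1/3; Ifeoma 1/3; Ronke 1/27; Segun 1/27

Neither parent survives and there are no descendants, so the estate passes to Gbenga's siblings and their issue per stirpes.
Kehinde left no surviving issue, so that branch lapses and is disregarded.
The estate is divided into 3 equal shares of 1/3 among Lanre, Ifeoma, Folake.
Lanre predeceased; the 1/3 allotted to Lanre's branch passes to Lanre's issue by representation.
The 1/3 is divided into 3 equal shares of 1/9 among Ebele, Bankole, Abiodun.
Ebele predeceased; the 1/9 allotted to Ebele's branch passes to Ebele's issue by representation.
The 1/9 is divided into 3 equal shares of 1/27 among Ronke, Dayo, Segun.
Ronke is living and takes 1/27.
Dayo is living and takes 1/27.
Segun is living and takes 1/27.
Bankole is living and takes 1/9.
Abiodun is living and takes 1/9.
Ifeoma is living and takes 1/3.
Folake is living and takes 1/3.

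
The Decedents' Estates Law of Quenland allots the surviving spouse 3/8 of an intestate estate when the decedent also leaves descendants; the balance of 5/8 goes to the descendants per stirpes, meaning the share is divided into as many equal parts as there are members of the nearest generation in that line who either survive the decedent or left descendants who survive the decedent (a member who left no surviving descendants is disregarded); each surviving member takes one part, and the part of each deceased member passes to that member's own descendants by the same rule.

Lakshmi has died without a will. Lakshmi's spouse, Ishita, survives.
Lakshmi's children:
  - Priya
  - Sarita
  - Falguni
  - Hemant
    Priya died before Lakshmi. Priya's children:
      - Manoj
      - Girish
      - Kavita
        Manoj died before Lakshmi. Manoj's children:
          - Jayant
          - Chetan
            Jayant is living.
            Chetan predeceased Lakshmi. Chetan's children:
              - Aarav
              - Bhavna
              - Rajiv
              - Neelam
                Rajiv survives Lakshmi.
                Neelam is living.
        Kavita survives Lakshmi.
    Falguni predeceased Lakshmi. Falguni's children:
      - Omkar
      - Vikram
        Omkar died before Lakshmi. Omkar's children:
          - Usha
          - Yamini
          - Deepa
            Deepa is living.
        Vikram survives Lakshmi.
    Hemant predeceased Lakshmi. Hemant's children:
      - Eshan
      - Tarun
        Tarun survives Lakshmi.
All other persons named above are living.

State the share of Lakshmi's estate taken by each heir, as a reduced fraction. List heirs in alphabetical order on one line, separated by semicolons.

Ishita, as surviving spouse, takes 3/8.
The remaining 5/8 passes to Lakshmi's descendants per stirpes.
The 5/8 is divided into 4 equal shares of 5/32 among Priya, Sarita, Falguni, Hemant.
Priya predeceased; the 5/32 allotted to Priya's branch passes to Priya's issue by representation.
The 5/32 is divided into 3 equal shares of 5/96 among Manoj, Girish, Kavita.
Manoj predeceased; the 5/96 allotted to Manoj's branch passes to Manoj's issue by representation.
The 5/96 is divided into 2 equal shares of 5/192 among Jayant, Chetan.
Jayant is living and takes 5/192.
Chetan predeceased; the 5/192 allotted to Chetan's branch passes to Chetan's issue by representation.
The 5/192 is divided into 4 equal shares of 5/768 among Aarav, Bhavna, Rajiv, Neelam.
Aarav is living and takes 5/768.
Bhavna is living and takes 5/768.
Rajiv is living and takes 5/768.
Neelam is living and takes 5/768.
Girish is living and takes 5/96.
Kavita is living and takes 5/96.
Sarita is living and takes 5/32.
Falguni predeceased; the 5/32 allotted to Falguni's branch passes to Falguni's issue by representation.
The 5/32 is divided into 2 equal shares of 5/64 among Omkar, Vikram.
Omkar predeceased; the 5/64 allotted to Omkar's branch passes to Omkar's issue by representation.
The 5/64 is divided into 3 equal shares of 5/192 among Usha, Yamini, Deepa.
Usha is living and takes 5/192.
Yamini is living and takes 5/192.
Deepa is living and takes 5/192.
Vikram is living and takes 5/64.
Hemant predeceased; the 5/32 allotted to Hemant's branch passes to Hemant's issue by representation.
The 5/32 is divided into 2 equal shares of 5/64 among Eshan, Tarun.
Eshan is living and takes 5/64.
Tarun is living and takes 5/64.

Aarav 5/768; Bhavna 5/768; Deepa 5/192; Eshan 5/64; Girish 5/96; Ishita 3/8; Jayant 5/192; Kavita 5/96; Neelam 5/768; Rajiv 5/768; Sarita 5/32; Tarun 5/64; Usha 5/192; Vikram 5/64; Yamini 5/192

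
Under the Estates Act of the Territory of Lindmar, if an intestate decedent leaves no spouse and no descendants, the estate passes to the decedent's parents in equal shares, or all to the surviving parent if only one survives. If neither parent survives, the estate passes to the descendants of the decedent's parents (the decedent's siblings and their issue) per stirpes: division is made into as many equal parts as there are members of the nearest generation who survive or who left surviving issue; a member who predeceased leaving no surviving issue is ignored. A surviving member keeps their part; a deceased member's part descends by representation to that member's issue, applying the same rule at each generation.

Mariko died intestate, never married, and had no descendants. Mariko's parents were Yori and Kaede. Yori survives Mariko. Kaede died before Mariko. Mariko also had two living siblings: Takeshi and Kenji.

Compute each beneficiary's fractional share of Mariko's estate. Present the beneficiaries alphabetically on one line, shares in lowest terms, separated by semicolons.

Yori 1

Only one parent, Yori, survives, so Yori takes the entire estate. The siblings take nothing because a surviving parent has priority.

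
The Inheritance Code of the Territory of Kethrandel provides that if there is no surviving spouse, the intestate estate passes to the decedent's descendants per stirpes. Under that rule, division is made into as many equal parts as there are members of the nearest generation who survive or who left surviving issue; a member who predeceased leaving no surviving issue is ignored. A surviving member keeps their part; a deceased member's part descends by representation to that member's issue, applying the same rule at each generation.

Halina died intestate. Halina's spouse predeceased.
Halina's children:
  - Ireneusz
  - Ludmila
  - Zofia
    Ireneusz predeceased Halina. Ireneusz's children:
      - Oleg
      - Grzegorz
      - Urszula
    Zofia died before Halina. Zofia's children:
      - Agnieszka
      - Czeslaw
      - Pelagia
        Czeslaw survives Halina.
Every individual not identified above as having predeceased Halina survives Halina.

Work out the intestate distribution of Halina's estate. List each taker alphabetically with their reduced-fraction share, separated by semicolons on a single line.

There is no surviving spouse, so the entire estate passes to Halina's descendants per stirpes.
The estate is divided into 3 equal shares of 1/3 among Ireneusz, Ludmila, Zofia.
Ireneusz predeceased; the 1/3 allotted to Ireneusz's branch passes to Ireneusz's issue by representation.
The 1/3 is divided into 3 equal shares of 1/9 among Oleg, Grzegorz, Urszula.
Oleg is living and takes 1/9.
Grzegorz is living and takes 1/9.
Urszula is living and takes 1/9.
Ludmila is living and takes 1/3.
Zofia predeceased; the 1/3 allotted to Zofia's branch passes to Zofia's issue by representation.
The 1/3 is divided into 3 equal shares of 1/9 among Agnieszka, Czeslaw, Pelagia.
Agnieszka is living and takes 1/9.
Czeslaw is living and takes 1/9.
Pelagia is living and takes 1/9.

Agnieszka 1/9; Czeslaw 1/9; Grzegorz 1/9; Ludmila 1/3; Oleg 1/9; Pelagia 1/9; Urszula 1/9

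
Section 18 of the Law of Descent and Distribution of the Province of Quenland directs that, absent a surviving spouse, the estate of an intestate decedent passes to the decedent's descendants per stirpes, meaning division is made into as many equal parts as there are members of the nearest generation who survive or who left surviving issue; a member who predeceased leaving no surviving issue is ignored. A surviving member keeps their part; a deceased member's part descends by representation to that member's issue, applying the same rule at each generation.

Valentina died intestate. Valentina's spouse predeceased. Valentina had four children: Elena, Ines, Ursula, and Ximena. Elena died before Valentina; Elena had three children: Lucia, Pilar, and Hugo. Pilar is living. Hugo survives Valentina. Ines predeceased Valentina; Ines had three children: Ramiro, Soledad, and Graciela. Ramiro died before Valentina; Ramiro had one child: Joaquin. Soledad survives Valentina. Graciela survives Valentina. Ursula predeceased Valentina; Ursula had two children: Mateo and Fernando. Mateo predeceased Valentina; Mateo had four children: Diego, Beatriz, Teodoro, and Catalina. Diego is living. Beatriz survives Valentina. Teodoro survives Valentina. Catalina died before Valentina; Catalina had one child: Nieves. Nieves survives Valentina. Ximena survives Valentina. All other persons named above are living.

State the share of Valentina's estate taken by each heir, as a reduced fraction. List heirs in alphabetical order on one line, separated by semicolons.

Beatriz 1/32; Diego 1/32; Fernando 1/8; Graciela 1/12; Hugo 1/12; Joaquin 1/12; Lucia 1/12; Nieves 1/32; Pilar 1/12; Soledad 1/12; Teodoro 1/32; Ximena 1/4

There is no surviving spouse, so the entire estate passes to Valentina's descendants per stirpes.
The estate is divided into 4 equal shares of 1/4 among Elena, Ines, Ursula, Ximena.
Elena predeceased; the 1/4 allotted to Elena's branch passes to Elena's issue by representation.
The 1/4 is divided into 3 equal shares of 1/12 among Lucia, Pilar, Hugo.
Lucia is living and takes 1/12.
Pilar is living and takes 1/12.
Hugo is living and takes 1/12.
Ines predeceased; the 1/4 allotted to Ines's branch passes to Ines's issue by representation.
The 1/4 is divided into 3 equal shares of 1/12 among Ramiro, Soledad, Graciela.
Ramiro predeceased; the 1/12 allotted to Ramiro's branch passes to Ramiro's issue by representation.
Joaquin is the sole taker at this level and receives the full 1/12.
Soledad is living and takes 1/12.
Graciela is living and takes 1/12.
Ursula predeceased; the 1/4 allotted to Ursula's branch passes to Ursula's issue by representation.
The 1/4 is divided into 2 equal shares of 1/8 among Mateo, Fernando.
Mateo predeceased; the 1/8 allotted to Mateo's branch passes to Mateo's issue by representation.
The 1/8 is divided into 4 equal shares of 1/32 among Diego, Beatriz, Teodoro, Catalina.
Diego is living and takes 1/32.
Beatriz is living and takes 1/32.
Teodoro is living and takes 1/32.
Catalina predeceased; the 1/32 allotted to Catalina's branch passes to Catalina's issue by representation.
Nieves is the sole taker at this level and receives the full 1/32.
Fernando is living and takes 1/8.
Ximena is living and takes 1/4.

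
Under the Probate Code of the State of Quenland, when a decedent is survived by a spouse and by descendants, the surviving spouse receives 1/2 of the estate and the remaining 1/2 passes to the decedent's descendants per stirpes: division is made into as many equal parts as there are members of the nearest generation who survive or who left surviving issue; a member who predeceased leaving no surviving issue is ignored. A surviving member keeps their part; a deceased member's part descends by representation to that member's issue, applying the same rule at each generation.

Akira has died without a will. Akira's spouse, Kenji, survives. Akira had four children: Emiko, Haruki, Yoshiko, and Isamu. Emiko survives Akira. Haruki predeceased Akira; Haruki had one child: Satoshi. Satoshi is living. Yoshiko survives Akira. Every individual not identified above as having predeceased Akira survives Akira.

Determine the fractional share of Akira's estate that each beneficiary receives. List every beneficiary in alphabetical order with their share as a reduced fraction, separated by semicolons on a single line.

Emiko 1/8; Isamu 1/8; Kenji 1/2; Satoshi 1/8; Yoshiko 1/8

Kenji, as surviving spouse, takes 1/2.
The remaining 1/2 passes to Akira's descendants per stirpes.
The 1/2 is divided into 4 equal shares of 1/8 among Emiko, Haruki, Yoshiko, Isamu.
Emiko is living and takes 1/8.
Haruki predeceased; the 1/8 allotted to Haruki's branch passes to Haruki's issue by representation.
Satoshi is the sole taker at this level and receives the full 1/8.
Yoshiko is living and takes 1/8.
Isamu is living and takes 1/8.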